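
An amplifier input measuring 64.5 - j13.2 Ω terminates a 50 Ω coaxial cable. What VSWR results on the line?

Γ = (Z_L − Z_0)/(Z_L + Z_0) = (14.5 − j13.2)/(114.5 − j13.2)
|Γ| = 19.6/115 = 0.17
VSWR = (1 + |Γ|)/(1 − |Γ|) = 1.17/0.83

VSWR ≈ 1.41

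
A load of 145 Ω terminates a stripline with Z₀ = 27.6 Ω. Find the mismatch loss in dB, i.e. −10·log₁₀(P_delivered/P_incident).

mismatch loss ≈ 2.7 dB

Γ = (145 − 27.6)/(145 + 27.6) = 0.68
|Γ|² = 0.463, so P_del/P_inc = 1 − |Γ|² = 0.537
ML = −10·log₁₀(1 − |Γ|²)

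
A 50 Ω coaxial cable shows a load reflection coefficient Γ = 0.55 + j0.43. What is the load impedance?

Z_L ≈ 66.2 + j111 Ω

Z_L = Z_0·(1 + Γ)/(1 − Γ) = 50·(1.55 + j0.43)/(0.45 − j0.43)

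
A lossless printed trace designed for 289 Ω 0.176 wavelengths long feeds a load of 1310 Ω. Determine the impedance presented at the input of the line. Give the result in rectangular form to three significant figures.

βl = 2π × 0.176 = 63.4°
tan(βl) = tan(63.4°) = 1.99
Z_in = Z_0·(Z_L + jZ_0·tanβl)/(Z_0 + jZ_L·tanβl)
     = 289·(1310 + j576)/(289 + j2610)

Z_in ≈ 78.8 − j136 Ω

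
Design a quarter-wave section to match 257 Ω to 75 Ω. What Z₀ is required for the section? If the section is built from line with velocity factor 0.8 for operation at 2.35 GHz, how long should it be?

Z_qwt ≈ 139 Ω; length ≈ 2.55 cm

Z_qwt = √(Z_0·R_L) = √(75 × 257) = √19280
λ = 0.8·c/f = 0.102 m, so l = λ/4 = 0.0255 m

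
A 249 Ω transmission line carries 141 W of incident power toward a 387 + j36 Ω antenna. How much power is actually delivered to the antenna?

P_delivered ≈ 134 W

|Γ| = |(138 + j36)/(636 + j36)| = 0.224
|Γ|² = 0.0501
P_refl = |Γ|²·P_inc = 7.07 W, P_del = (1 − |Γ|²)·P_inc = 134 W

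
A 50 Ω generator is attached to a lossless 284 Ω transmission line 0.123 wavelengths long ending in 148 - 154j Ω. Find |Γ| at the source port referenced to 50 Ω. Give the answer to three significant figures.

|Γ| ≈ 0.45

βl = 2π × 0.123 = 44.3°
tan(βl) = 0.975
Z_in = Z_0·(Z_L + jZ_0·tanβl)/(Z_0 + jZ_L·tanβl) = 111 + j43.4 Ω
Γ_s = (Z_in − Z_s)/(Z_in + Z_s) = (61.2 + j43.4)/(161 + j43.4), |Γ_s| = 0.45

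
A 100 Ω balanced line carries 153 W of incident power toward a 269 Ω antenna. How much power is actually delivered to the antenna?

P_delivered ≈ 121 W

Γ = (269 − 100)/(269 + 100) = 0.458
|Γ|² = 0.21
P_refl = |Γ|²·P_inc = 32.1 W, P_del = (1 − |Γ|²)·P_inc = 121 W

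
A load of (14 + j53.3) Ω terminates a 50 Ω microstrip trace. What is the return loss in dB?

RL ≈ 2.24 dB

Γ = (-36 + j53.3)/(64 + j53.3), |Γ| = 0.772
RL = −20·log₁₀|Γ| = −20·log₁₀(0.772)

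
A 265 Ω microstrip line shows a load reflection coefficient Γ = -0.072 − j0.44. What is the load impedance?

Z_L = Z_0·(1 + Γ)/(1 − Γ) = 265·(0.928 − j0.44)/(1.07 + j0.44)

Z_L ≈ 158 − j174 Ω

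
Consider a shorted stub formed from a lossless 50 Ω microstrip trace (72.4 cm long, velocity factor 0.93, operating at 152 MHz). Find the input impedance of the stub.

λ = v/f = 0.93·c / 152 MHz = 1.84 m
βl = 2π·l/λ = 2π × 0.394 = 142°
tan(βl) = -0.781
For a shorted stub, Z_in = jZ_0·tan(βl)

Z_in ≈ −j39.1 Ω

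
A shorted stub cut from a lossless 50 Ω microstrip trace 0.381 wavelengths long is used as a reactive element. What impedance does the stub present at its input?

Z_in ≈ −j46.4 Ω

βl = 2π × 0.381 = 137°
tan(βl) = -0.927
For a shorted stub, Z_in = jZ_0·tan(βl)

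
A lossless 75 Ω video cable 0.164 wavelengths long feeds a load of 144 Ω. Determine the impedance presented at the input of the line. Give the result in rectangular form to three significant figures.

βl = 2π × 0.164 = 59°
tan(βl) = tan(59°) = 1.67
Z_in = Z_0·(Z_L + jZ_0·tanβl)/(Z_0 + jZ_L·tanβl)
     = 75·(144 + j125)/(75 + j240)

Z_in ≈ 48.4 − j29.9 Ω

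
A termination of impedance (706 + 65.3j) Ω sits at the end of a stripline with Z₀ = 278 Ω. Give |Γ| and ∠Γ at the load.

Γ ≈ 0.439 ∠ 4.88°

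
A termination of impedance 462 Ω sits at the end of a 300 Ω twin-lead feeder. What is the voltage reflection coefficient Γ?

Γ = 0.213

Γ = (Z_L − Z_0)/(Z_L + Z_0) = (462 − 300)/(462 + 300) = 162/762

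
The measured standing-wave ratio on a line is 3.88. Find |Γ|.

|Γ| = (S − 1)/(S + 1) = (3.88 − 1)/(3.88 + 1) = 2.88/4.88

|Γ| ≈ 0.59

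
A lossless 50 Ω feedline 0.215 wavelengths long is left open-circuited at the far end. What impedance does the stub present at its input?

βl = 2π × 0.215 = 77.4°
tan(βl) = 4.47
For an open-circuited stub, Z_in = −jZ_0·cot(βl) = −jZ_0/tan(βl)

Z_in ≈ −j11.2 Ω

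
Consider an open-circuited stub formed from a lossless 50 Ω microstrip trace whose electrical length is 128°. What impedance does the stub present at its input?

Z_in ≈ +j39.1 Ω

tan(βl) = -1.28
For an open-circuited stub, Z_in = −jZ_0·cot(βl) = −jZ_0/tan(βl)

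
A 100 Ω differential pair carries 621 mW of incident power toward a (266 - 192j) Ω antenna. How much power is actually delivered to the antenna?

P_delivered ≈ 387 mW

|Γ| = |(166 − j192)/(366 − j192)| = 0.614
|Γ|² = 0.377
P_refl = |Γ|²·P_inc = 234 mW, P_del = (1 − |Γ|²)·P_inc = 387 mW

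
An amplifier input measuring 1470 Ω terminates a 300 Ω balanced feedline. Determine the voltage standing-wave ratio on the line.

Γ = (1470 − 300)/(1470 + 300) = 0.661
VSWR = (1 + 0.661)/(1 − 0.661)

VSWR ≈ 4.9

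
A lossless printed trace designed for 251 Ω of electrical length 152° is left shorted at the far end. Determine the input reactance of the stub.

tan(βl) = -0.532
For a shorted stub, Z_in = jZ_0·tan(βl)

X_in ≈ -133 Ω (capacitive)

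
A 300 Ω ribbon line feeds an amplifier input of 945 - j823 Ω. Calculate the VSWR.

Γ = (Z_L − Z_0)/(Z_L + Z_0) = (645 − j823)/(1245 − j823)
|Γ| = 1050/1490 = 0.701
VSWR = (1 + |Γ|)/(1 − |Γ|) = 1.7/0.299

VSWR ≈ 5.68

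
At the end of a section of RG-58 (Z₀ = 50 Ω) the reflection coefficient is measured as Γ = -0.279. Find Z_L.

Z_L ≈ 28.2 Ω

Z_L = Z_0·(1 + Γ)/(1 − Γ) = 50·(0.721)/(1.28)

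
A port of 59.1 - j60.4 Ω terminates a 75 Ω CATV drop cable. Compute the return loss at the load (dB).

RL ≈ 7.44 dB

Γ = (-15.9 − j60.4)/(134.1 − j60.4), |Γ| = 0.425
RL = −20·log₁₀|Γ| = −20·log₁₀(0.425)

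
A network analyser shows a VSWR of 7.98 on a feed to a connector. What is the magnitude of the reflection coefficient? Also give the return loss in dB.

|Γ| ≈ 0.777; return loss ≈ 2.19 dB

|Γ| = (S − 1)/(S + 1) = (7.98 − 1)/(7.98 + 1) = 6.98/8.98
RL = −20·log₁₀|Γ| = −20·log₁₀(0.777)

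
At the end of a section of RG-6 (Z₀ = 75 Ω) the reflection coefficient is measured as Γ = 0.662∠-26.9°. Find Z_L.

Z_L = Z_0·(1 + Γ)/(1 − Γ) = 75·(1.59 − j0.3)/(0.41 + j0.3)

Z_L ≈ 164 − j174 Ω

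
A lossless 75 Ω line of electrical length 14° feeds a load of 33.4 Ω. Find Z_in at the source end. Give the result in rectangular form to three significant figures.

tan(βl) = tan(14°) = 0.249
Z_in = Z_0·(Z_L + jZ_0·tanβl)/(Z_0 + jZ_L·tanβl)
     = 75·(33.4 + j18.7)/(75 + j8.33)

Z_in ≈ 35 + j14.8 Ω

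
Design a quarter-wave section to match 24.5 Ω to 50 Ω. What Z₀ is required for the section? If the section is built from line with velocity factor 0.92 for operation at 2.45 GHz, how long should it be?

Z_qwt = √(Z_0·R_L) = √(50 × 24.5) = √1225
λ = 0.92·c/f = 0.113 m, so l = λ/4 = 0.0282 m

Z_qwt ≈ 35 Ω; length ≈ 2.82 cm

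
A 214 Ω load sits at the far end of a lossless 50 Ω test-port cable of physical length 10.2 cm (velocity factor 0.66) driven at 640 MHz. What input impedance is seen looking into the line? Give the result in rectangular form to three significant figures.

λ = v/f = 0.66·c / 640 MHz = 0.309 m
βl = 2π·l/λ = 2π × 0.33 = 119°
tan(βl) = tan(119°) = -1.83
Z_in = Z_0·(Z_L + jZ_0·tanβl)/(Z_0 + jZ_L·tanβl)
     = 50·(214 − j91.4)/(50 − j391)

Z_in ≈ 14.9 + j25.5 Ω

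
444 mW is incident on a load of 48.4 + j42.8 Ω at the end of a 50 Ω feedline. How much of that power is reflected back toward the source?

P_reflected ≈ 70.7 mW

|Γ| = |(-1.6 + j42.8)/(98.4 + j42.8)| = 0.399
|Γ|² = 0.159
P_refl = |Γ|²·P_inc = 70.7 mW, P_del = (1 − |Γ|²)·P_inc = 373 mW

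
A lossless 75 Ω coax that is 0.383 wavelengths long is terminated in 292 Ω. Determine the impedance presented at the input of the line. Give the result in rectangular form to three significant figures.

βl = 2π × 0.383 = 138°
tan(βl) = tan(138°) = -0.904
Z_in = Z_0·(Z_L + jZ_0·tanβl)/(Z_0 + jZ_L·tanβl)
     = 75·(292 − j67.8)/(75 − j264)

Z_in ≈ 39.6 + j71.7 Ω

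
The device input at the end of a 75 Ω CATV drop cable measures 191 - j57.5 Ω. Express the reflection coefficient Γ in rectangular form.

Γ = (Z_L − Z_0)/(Z_L + Z_0) = (116 − j57.5)/(266 − j57.5)

Γ ≈ 0.461 − j0.116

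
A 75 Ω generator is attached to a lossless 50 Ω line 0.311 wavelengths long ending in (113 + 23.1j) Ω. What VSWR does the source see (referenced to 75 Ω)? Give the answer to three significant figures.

VSWR ≈ 3.43

βl = 2π × 0.311 = 112°
tan(βl) = -2.48
Z_in = Z_0·(Z_L + jZ_0·tanβl)/(Z_0 + jZ_L·tanβl) = 22.4 + j11.6 Ω
Γ_s = (Z_in − Z_s)/(Z_in + Z_s) = (-52.6 + j11.6)/(97.4 + j11.6), |Γ_s| = 0.549
VSWR = (1 + |Γ_s|)/(1 − |Γ_s|)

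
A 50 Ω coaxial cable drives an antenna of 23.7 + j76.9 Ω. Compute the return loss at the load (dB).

RL ≈ 2.35 dB

Γ = (-26.3 + j76.9)/(73.7 + j76.9), |Γ| = 0.763
RL = −20·log₁₀|Γ| = −20·log₁₀(0.763)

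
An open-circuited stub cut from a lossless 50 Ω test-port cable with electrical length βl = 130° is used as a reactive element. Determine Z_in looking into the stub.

Z_in ≈ +j42 Ω

tan(βl) = -1.19
For an open-circuited stub, Z_in = −jZ_0·cot(βl) = −jZ_0/tan(βl)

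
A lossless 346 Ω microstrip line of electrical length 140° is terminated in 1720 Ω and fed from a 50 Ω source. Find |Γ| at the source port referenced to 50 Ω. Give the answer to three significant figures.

|Γ| ≈ 0.909

tan(βl) = -0.839
Z_in = Z_0·(Z_L + jZ_0·tanβl)/(Z_0 + jZ_L·tanβl) = 159 + j374 Ω
Γ_s = (Z_in − Z_s)/(Z_in + Z_s) = (109 + j374)/(209 + j374), |Γ_s| = 0.909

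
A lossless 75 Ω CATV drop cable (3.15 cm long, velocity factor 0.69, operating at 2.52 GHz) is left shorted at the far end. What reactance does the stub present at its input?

X_in ≈ -67.4 Ω (capacitive)

λ = v/f = 0.69·c / 2.52 GHz = 0.0821 m
βl = 2π·l/λ = 2π × 0.383 = 138°
tan(βl) = -0.899
For a shorted stub, Z_in = jZ_0·tan(βl)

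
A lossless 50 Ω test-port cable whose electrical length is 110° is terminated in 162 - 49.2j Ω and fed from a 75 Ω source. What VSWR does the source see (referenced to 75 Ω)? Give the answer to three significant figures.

VSWR ≈ 4.83

tan(βl) = -2.75
Z_in = Z_0·(Z_L + jZ_0·tanβl)/(Z_0 + jZ_L·tanβl) = 16.9 + j21.4 Ω
Γ_s = (Z_in − Z_s)/(Z_in + Z_s) = (-58.1 + j21.4)/(91.9 + j21.4), |Γ_s| = 0.657
VSWR = (1 + |Γ_s|)/(1 − |Γ_s|)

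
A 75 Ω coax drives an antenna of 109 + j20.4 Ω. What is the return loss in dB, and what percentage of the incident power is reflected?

Γ = (34 + j20.4)/(184 + j20.4), |Γ| = 0.214
RL = −20·log₁₀(0.214) = 13.4 dB
P_refl/P_inc = |Γ|² = 0.0459

RL ≈ 13.4 dB; 4.59% of incident power reflected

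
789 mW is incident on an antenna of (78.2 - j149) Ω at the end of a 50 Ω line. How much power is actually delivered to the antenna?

P_delivered ≈ 319 mW

|Γ| = |(28.2 − j149)/(128.2 − j149)| = 0.771
|Γ|² = 0.595
P_refl = |Γ|²·P_inc = 470 mW, P_del = (1 − |Γ|²)·P_inc = 319 mW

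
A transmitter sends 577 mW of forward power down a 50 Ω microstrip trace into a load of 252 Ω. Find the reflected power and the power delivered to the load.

P_reflected ≈ 258 mW; P_delivered ≈ 319 mW

Γ = (252 − 50)/(252 + 50) = 0.669
|Γ|² = 0.447
P_refl = |Γ|²·P_inc = 258 mW, P_del = (1 − |Γ|²)·P_inc = 319 mW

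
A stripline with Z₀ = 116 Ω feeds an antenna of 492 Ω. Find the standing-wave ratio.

For a purely resistive load, VSWR = R_L/Z_0 or Z_0/R_L (whichever > 1) = 492/116

VSWR ≈ 4.24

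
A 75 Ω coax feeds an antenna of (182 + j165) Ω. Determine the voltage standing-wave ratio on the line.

VSWR ≈ 4.62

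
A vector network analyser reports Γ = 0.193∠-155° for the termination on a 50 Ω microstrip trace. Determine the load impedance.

Z_L = Z_0·(1 + Γ)/(1 − Γ) = 50·(0.825 − j0.0816)/(1.17 + j0.0816)

Z_L ≈ 34.7 − j5.88 Ω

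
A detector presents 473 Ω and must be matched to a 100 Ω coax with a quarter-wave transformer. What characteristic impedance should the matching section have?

Z_qwt ≈ 217 Ω

Z_qwt = √(Z_0·R_L) = √(100 × 473) = √47300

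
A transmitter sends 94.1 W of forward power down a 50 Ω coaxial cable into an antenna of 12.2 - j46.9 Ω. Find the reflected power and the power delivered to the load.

|Γ| = |(-37.8 − j46.9)/(62.2 − j46.9)| = 0.773
|Γ|² = 0.598
P_refl = |Γ|²·P_inc = 56.3 W, P_del = (1 − |Γ|²)·P_inc = 37.8 W

P_reflected ≈ 56.3 W; P_delivered ≈ 37.8 W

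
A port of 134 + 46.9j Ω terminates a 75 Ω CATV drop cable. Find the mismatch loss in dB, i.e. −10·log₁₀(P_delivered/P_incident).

Γ = (59 + j46.9)/(209 + j46.9), |Γ| = 0.352
|Γ|² = 0.124, so P_del/P_inc = 1 − |Γ|² = 0.876
ML = −10·log₁₀(1 − |Γ|²)

mismatch loss ≈ 0.574 dB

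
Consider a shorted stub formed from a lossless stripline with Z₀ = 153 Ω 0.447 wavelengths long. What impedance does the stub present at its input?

βl = 2π × 0.447 = 161°
tan(βl) = -0.346
For a shorted stub, Z_in = jZ_0·tan(βl)

Z_in ≈ −j52.9 Ω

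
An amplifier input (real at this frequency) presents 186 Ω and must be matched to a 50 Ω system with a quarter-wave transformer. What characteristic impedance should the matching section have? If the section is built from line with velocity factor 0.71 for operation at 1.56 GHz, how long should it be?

Z_qwt ≈ 96.4 Ω; length ≈ 3.41 cm

Z_qwt = √(Z_0·R_L) = √(50 × 186) = √9300
λ = 0.71·c/f = 0.137 m, so l = λ/4 = 0.0341 m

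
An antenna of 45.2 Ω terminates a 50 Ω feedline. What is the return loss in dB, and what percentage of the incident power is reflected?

Γ = (45.2 − 50)/(45.2 + 50) = -0.0504
RL = −20·log₁₀(0.0504) = 25.9 dB
P_refl/P_inc = |Γ|² = 0.00254

RL ≈ 25.9 dB; 0.254% of incident power reflected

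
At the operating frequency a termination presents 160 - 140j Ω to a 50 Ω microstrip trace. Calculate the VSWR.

VSWR ≈ 5.79

Γ = (Z_L − Z_0)/(Z_L + Z_0) = (110 − j140)/(210 − j140)
|Γ| = 178/252 = 0.705
VSWR = (1 + |Γ|)/(1 − |Γ|) = 1.71/0.295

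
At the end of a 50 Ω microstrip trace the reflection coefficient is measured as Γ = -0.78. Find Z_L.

Z_L = Z_0·(1 + Γ)/(1 − Γ) = 50·(0.22)/(1.78)

Z_L ≈ 6.18 Ω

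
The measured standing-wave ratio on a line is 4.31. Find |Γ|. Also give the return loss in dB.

|Γ| ≈ 0.623; return loss ≈ 4.11 dB

|Γ| = (S − 1)/(S + 1) = (4.31 − 1)/(4.31 + 1) = 3.31/5.31
RL = −20·log₁₀|Γ| = −20·log₁₀(0.623)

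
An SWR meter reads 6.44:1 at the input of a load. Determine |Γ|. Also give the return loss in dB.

|Γ| ≈ 0.731; return loss ≈ 2.72 dB

|Γ| = (S − 1)/(S + 1) = (6.44 − 1)/(6.44 + 1) = 5.44/7.44
RL = −20·log₁₀|Γ| = −20·log₁₀(0.731)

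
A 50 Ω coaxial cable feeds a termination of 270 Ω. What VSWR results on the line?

Γ = (270 − 50)/(270 + 50) = 0.688
VSWR = (1 + 0.688)/(1 − 0.688)

VSWR ≈ 5.4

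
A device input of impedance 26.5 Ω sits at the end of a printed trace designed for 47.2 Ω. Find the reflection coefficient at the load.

Γ = -0.281

Γ = (Z_L − Z_0)/(Z_L + Z_0) = (26.5 − 47.2)/(26.5 + 47.2) = -20.7/73.7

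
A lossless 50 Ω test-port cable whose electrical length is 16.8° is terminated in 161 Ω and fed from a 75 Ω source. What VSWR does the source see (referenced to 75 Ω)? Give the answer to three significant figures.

VSWR ≈ 2.4

tan(βl) = 0.302
Z_in = Z_0·(Z_L + jZ_0·tanβl)/(Z_0 + jZ_L·tanβl) = 90.3 − j72.7 Ω
Γ_s = (Z_in − Z_s)/(Z_in + Z_s) = (15.3 − j72.7)/(165 − j72.7), |Γ_s| = 0.411
VSWR = (1 + |Γ_s|)/(1 − |Γ_s|)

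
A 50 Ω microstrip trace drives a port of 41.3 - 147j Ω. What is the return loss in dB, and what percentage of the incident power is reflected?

Γ = (-8.7 − j147)/(91.3 − j147), |Γ| = 0.851
RL = −20·log₁₀(0.851) = 1.4 dB
P_refl/P_inc = |Γ|² = 0.724

RL ≈ 1.4 dB; 72.4% of incident power reflected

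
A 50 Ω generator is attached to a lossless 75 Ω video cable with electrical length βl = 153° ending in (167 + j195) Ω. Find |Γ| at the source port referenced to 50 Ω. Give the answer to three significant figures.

tan(βl) = -0.51
Z_in = Z_0·(Z_L + jZ_0·tanβl)/(Z_0 + jZ_L·tanβl) = 31.4 + j82.8 Ω
Γ_s = (Z_in − Z_s)/(Z_in + Z_s) = (-18.6 + j82.8)/(81.4 + j82.8), |Γ_s| = 0.731

|Γ| ≈ 0.731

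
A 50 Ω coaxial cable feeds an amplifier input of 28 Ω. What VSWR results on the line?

For a purely resistive load, VSWR = R_L/Z_0 or Z_0/R_L (whichever > 1) = 50/28

VSWR ≈ 1.79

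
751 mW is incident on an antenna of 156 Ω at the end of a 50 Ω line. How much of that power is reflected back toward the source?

Γ = (156 − 50)/(156 + 50) = 0.515
|Γ|² = 0.265
P_refl = |Γ|²·P_inc = 199 mW, P_del = (1 − |Γ|²)·P_inc = 552 mW

P_reflected ≈ 199 mW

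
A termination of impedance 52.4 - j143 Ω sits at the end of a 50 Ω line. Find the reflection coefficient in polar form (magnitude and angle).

Γ = (Z_L − Z_0)/(Z_L + Z_0) = (2.4 − j143)/(102.4 − j143)
|Γ| = 143/176 = 0.813

Γ ≈ 0.813 ∠ -34.6°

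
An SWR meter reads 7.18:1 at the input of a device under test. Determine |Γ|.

|Γ| = (S − 1)/(S + 1) = (7.18 − 1)/(7.18 + 1) = 6.18/8.18

|Γ| ≈ 0.756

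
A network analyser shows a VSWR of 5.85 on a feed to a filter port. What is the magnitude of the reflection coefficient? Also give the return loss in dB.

|Γ| ≈ 0.708; return loss ≈ 3 dB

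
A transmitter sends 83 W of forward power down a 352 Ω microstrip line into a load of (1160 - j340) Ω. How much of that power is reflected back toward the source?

|Γ| = |(808 − j340)/(1512 − j340)| = 0.566
|Γ|² = 0.32
P_refl = |Γ|²·P_inc = 26.6 W, P_del = (1 − |Γ|²)·P_inc = 56.4 W

P_reflected ≈ 26.6 W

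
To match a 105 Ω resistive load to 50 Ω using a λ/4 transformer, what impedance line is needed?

Z_qwt = √(Z_0·R_L) = √(50 × 105) = √5250

Z_qwt ≈ 72.5 Ω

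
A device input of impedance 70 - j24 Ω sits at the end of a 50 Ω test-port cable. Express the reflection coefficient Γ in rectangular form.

Γ = (Z_L − Z_0)/(Z_L + Z_0) = (20 − j24)/(120 − j24)

Γ ≈ 0.199 − j0.16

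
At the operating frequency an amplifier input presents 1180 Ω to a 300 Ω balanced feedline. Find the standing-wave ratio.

VSWR ≈ 3.93

For a purely resistive load, VSWR = R_L/Z_0 or Z_0/R_L (whichever > 1) = 1180/300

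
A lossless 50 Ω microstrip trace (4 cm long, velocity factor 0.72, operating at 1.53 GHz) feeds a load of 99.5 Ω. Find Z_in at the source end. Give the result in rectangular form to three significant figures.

λ = v/f = 0.72·c / 1.53 GHz = 0.141 m
βl = 2π·l/λ = 2π × 0.283 = 102°
tan(βl) = tan(102°) = -4.7
Z_in = Z_0·(Z_L + jZ_0·tanβl)/(Z_0 + jZ_L·tanβl)
     = 50·(99.5 − j235)/(50 − j468)

Z_in ≈ 26 + j7.85 Ω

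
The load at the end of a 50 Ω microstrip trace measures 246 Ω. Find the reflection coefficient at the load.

Γ = (Z_L − Z_0)/(Z_L + Z_0) = (246 − 50)/(246 + 50) = 196/296

Γ = 0.662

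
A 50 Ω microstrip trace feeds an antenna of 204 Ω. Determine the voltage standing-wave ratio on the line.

Γ = (204 − 50)/(204 + 50) = 0.606
VSWR = (1 + 0.606)/(1 − 0.606)

VSWR ≈ 4.08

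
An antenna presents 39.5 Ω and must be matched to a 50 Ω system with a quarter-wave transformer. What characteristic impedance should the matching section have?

Z_qwt ≈ 44.4 Ω

Z_qwt = √(Z_0·R_L) = √(50 × 39.5) = √1975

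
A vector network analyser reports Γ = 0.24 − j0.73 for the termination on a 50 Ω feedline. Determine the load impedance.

Z_L ≈ 18.4 − j65.7 Ω

Z_L = Z_0·(1 + Γ)/(1 − Γ) = 50·(1.24 − j0.73)/(0.76 + j0.73)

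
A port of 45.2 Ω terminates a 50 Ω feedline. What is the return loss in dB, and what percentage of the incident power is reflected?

Γ = (45.2 − 50)/(45.2 + 50) = -0.0504
RL = −20·log₁₀(0.0504) = 25.9 dB
P_refl/P_inc = |Γ|² = 0.00254

RL ≈ 25.9 dB; 0.254% of incident power reflected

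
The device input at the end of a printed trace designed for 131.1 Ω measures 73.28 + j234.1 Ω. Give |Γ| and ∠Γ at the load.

Γ ≈ 0.776 ∠ 55°

Γ = (Z_L − Z_0)/(Z_L + Z_0) = (-57.82 + j234.1)/(204.4 + j234.1)
|Γ| = 241/311 = 0.776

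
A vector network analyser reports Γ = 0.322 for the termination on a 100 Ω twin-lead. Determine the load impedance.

Z_L = Z_0·(1 + Γ)/(1 − Γ) = 100·(1.32)/(0.678)

Z_L ≈ 195 Ω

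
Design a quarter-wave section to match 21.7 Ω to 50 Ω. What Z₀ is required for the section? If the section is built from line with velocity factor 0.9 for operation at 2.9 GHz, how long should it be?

Z_qwt = √(Z_0·R_L) = √(50 × 21.7) = √1085
λ = 0.9·c/f = 0.0931 m, so l = λ/4 = 0.0233 m

Z_qwt ≈ 32.9 Ω; length ≈ 2.33 cm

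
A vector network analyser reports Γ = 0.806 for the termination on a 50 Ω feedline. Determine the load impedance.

Z_L = Z_0·(1 + Γ)/(1 − Γ) = 50·(1.81)/(0.194)

Z_L ≈ 465 Ω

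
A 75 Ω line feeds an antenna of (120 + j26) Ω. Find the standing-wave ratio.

VSWR ≈ 1.72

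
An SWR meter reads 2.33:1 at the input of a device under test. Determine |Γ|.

|Γ| ≈ 0.399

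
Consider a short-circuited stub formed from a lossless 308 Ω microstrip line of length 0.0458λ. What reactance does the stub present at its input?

βl = 2π × 0.0458 = 16.5°
tan(βl) = 0.296
For a short-circuited stub, Z_in = jZ_0·tan(βl)

X_in ≈ 91.2 Ω (inductive)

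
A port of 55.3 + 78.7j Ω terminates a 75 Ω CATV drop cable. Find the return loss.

Γ = (-19.7 + j78.7)/(130.3 + j78.7), |Γ| = 0.533
RL = −20·log₁₀|Γ| = −20·log₁₀(0.533)

RL ≈ 5.47 dB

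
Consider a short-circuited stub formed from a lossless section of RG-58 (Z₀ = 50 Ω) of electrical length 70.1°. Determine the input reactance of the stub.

X_in ≈ 138 Ω (inductive)

tan(βl) = 2.76
For a short-circuited stub, Z_in = jZ_0·tan(βl)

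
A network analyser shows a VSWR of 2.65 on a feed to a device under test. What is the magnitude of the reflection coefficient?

|Γ| = (S − 1)/(S + 1) = (2.65 − 1)/(2.65 + 1) = 1.65/3.65

|Γ| ≈ 0.452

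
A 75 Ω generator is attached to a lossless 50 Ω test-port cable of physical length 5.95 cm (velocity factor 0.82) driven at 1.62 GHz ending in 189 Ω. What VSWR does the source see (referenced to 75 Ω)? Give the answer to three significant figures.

VSWR ≈ 3.81

λ = v/f = 0.82·c / 1.62 GHz = 0.152 m
βl = 2π·l/λ = 2π × 0.392 = 141°
tan(βl) = -0.808
Z_in = Z_0·(Z_L + jZ_0·tanβl)/(Z_0 + jZ_L·tanβl) = 30.2 + j52 Ω
Γ_s = (Z_in − Z_s)/(Z_in + Z_s) = (-44.8 + j52)/(105 + j52), |Γ_s| = 0.584
VSWR = (1 + |Γ_s|)/(1 − |Γ_s|)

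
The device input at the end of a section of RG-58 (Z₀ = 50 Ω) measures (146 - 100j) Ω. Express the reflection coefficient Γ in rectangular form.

Γ ≈ 0.595 − j0.207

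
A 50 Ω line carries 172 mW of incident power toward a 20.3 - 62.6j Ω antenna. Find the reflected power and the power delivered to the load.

|Γ| = |(-29.7 − j62.6)/(70.3 − j62.6)| = 0.736
|Γ|² = 0.542
P_refl = |Γ|²·P_inc = 93.2 mW, P_del = (1 − |Γ|²)·P_inc = 78.8 mW

P_reflected ≈ 93.2 mW; P_delivered ≈ 78.8 mW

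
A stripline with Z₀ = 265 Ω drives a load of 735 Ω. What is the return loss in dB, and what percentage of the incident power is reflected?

Γ = (735 − 265)/(735 + 265) = 0.47
RL = −20·log₁₀(0.47) = 6.56 dB
P_refl/P_inc = |Γ|² = 0.221

RL ≈ 6.56 dB; 22.1% of incident power reflected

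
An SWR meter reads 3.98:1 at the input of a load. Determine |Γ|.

|Γ| = (S − 1)/(S + 1) = (3.98 − 1)/(3.98 + 1) = 2.98/4.98

|Γ| ≈ 0.598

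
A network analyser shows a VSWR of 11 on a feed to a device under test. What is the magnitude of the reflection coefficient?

|Γ| = (S − 1)/(S + 1) = (11 − 1)/(11 + 1) = 10/12

|Γ| ≈ 0.833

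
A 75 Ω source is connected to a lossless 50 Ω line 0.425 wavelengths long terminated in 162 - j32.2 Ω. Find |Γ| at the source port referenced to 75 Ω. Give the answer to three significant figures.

βl = 2π × 0.425 = 153°
tan(βl) = -0.51
Z_in = Z_0·(Z_L + jZ_0·tanβl)/(Z_0 + jZ_L·tanβl) = 64.2 + j72 Ω
Γ_s = (Z_in − Z_s)/(Z_in + Z_s) = (-10.8 + j72)/(139 + j72), |Γ_s| = 0.464

|Γ| ≈ 0.464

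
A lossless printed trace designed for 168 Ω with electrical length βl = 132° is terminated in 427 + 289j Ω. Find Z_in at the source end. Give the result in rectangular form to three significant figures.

Z_in ≈ 58 + j91.5 Ω

tan(βl) = tan(132°) = -1.11
Z_in = Z_0·(Z_L + jZ_0·tanβl)/(Z_0 + jZ_L·tanβl)
     = 168·(427 + j102)/(489 − j474)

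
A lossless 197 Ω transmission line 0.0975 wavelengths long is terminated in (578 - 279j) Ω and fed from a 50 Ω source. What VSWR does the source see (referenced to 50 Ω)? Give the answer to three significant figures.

βl = 2π × 0.0975 = 35.1°
tan(βl) = 0.703
Z_in = Z_0·(Z_L + jZ_0·tanβl)/(Z_0 + jZ_L·tanβl) = 105 − j179 Ω
Γ_s = (Z_in − Z_s)/(Z_in + Z_s) = (54.9 − j179)/(155 − j179), |Γ_s| = 0.791
VSWR = (1 + |Γ_s|)/(1 − |Γ_s|)

VSWR ≈ 8.56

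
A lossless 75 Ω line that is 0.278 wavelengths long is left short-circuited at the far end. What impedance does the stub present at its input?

Z_in ≈ −j422 Ω

βl = 2π × 0.278 = 100°
tan(βl) = -5.63
For a short-circuited stub, Z_in = jZ_0·tan(βl)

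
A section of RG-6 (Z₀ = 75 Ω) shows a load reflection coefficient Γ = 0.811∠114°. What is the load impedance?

Z_L = Z_0·(1 + Γ)/(1 − Γ) = 75·(0.67 + j0.741)/(1.33 − j0.741)

Z_L ≈ 11.1 + j48 Ω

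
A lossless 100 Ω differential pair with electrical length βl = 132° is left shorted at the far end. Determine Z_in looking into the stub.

tan(βl) = -1.11
For a shorted stub, Z_in = jZ_0·tan(βl)

Z_in ≈ −j111 Ω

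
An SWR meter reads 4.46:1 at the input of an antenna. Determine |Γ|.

|Γ| ≈ 0.634

|Γ| = (S − 1)/(S + 1) = (4.46 − 1)/(4.46 + 1) = 3.46/5.46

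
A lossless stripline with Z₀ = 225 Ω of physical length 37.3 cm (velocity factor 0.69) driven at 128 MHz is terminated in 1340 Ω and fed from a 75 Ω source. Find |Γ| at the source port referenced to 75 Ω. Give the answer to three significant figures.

|Γ| ≈ 0.39

λ = v/f = 0.69·c / 128 MHz = 1.62 m
βl = 2π·l/λ = 2π × 0.231 = 83°
tan(βl) = 8.18
Z_in = Z_0·(Z_L + jZ_0·tanβl)/(Z_0 + jZ_L·tanβl) = 38.3 − j26.7 Ω
Γ_s = (Z_in − Z_s)/(Z_in + Z_s) = (-36.7 − j26.7)/(113 − j26.7), |Γ_s| = 0.39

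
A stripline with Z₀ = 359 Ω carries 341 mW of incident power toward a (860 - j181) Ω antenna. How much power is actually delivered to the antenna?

P_delivered ≈ 277 mW

|Γ| = |(501 − j181)/(1219 − j181)| = 0.432
|Γ|² = 0.187
P_refl = |Γ|²·P_inc = 63.7 mW, P_del = (1 − |Γ|²)·P_inc = 277 mW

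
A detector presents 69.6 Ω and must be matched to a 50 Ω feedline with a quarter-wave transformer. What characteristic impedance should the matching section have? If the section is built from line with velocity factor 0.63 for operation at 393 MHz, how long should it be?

Z_qwt ≈ 59 Ω; length ≈ 12 cm

Z_qwt = √(Z_0·R_L) = √(50 × 69.6) = √3480
λ = 0.63·c/f = 0.481 m, so l = λ/4 = 0.12 m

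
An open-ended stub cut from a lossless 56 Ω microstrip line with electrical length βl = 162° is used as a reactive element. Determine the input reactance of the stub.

X_in ≈ 172 Ω (inductive)

tan(βl) = -0.325
For an open-ended stub, Z_in = −jZ_0·cot(βl) = −jZ_0/tan(βl)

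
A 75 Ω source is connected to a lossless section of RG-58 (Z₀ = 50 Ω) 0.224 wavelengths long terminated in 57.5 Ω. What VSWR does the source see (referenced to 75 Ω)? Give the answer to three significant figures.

VSWR ≈ 1.72

βl = 2π × 0.224 = 80.6°
tan(βl) = 6.07
Z_in = Z_0·(Z_L + jZ_0·tanβl)/(Z_0 + jZ_L·tanβl) = 43.8 − j1.97 Ω
Γ_s = (Z_in − Z_s)/(Z_in + Z_s) = (-31.2 − j1.97)/(119 − j1.97), |Γ_s| = 0.264
VSWR = (1 + |Γ_s|)/(1 − |Γ_s|)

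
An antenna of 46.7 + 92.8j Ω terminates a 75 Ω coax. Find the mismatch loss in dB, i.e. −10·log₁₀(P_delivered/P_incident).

Γ = (-28.3 + j92.8)/(121.7 + j92.8), |Γ| = 0.634
|Γ|² = 0.402, so P_del/P_inc = 1 − |Γ|² = 0.598
ML = −10·log₁₀(1 − |Γ|²)

mismatch loss ≈ 2.23 dB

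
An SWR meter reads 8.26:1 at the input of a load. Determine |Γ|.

|Γ| = (S − 1)/(S + 1) = (8.26 − 1)/(8.26 + 1) = 7.26/9.26

|Γ| ≈ 0.784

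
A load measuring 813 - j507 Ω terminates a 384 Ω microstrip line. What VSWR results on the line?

Γ = (Z_L − Z_0)/(Z_L + Z_0) = (429 − j507)/(1197 − j507)
|Γ| = 664/1300 = 0.511
VSWR = (1 + |Γ|)/(1 − |Γ|) = 1.51/0.489

VSWR ≈ 3.09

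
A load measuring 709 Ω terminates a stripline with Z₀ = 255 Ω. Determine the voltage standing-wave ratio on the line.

Γ = (709 − 255)/(709 + 255) = 0.471
VSWR = (1 + 0.471)/(1 − 0.471)

VSWR ≈ 2.78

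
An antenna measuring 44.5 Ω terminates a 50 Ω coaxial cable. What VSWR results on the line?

VSWR ≈ 1.12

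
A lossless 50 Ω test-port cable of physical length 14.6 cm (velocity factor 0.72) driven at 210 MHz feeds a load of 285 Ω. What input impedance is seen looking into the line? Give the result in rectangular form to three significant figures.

λ = v/f = 0.72·c / 210 MHz = 1.03 m
βl = 2π·l/λ = 2π × 0.142 = 51.1°
tan(βl) = tan(51.1°) = 1.24
Z_in = Z_0·(Z_L + jZ_0·tanβl)/(Z_0 + jZ_L·tanβl)
     = 50·(285 + j62)/(50 + j353)

Z_in ≈ 14.2 − j38.3 Ω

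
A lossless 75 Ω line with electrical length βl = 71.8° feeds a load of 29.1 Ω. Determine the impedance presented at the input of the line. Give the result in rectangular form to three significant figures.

tan(βl) = tan(71.8°) = 3.04
Z_in = Z_0·(Z_L + jZ_0·tanβl)/(Z_0 + jZ_L·tanβl)
     = 75·(29.1 + j228)/(75 + j88.5)

Z_in ≈ 125 + j81 Ω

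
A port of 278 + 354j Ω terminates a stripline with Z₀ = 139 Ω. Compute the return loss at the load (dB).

Γ = (139 + j354)/(417 + j354), |Γ| = 0.695
RL = −20·log₁₀|Γ| = −20·log₁₀(0.695)

RL ≈ 3.16 dB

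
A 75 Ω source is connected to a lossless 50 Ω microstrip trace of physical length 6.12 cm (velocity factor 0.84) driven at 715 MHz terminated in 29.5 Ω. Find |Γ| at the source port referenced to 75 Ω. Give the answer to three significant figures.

|Γ| ≈ 0.224

λ = v/f = 0.84·c / 715 MHz = 0.352 m
βl = 2π·l/λ = 2π × 0.174 = 62.5°
tan(βl) = 1.92
Z_in = Z_0·(Z_L + jZ_0·tanβl)/(Z_0 + jZ_L·tanβl) = 60.6 + j27.4 Ω
Γ_s = (Z_in − Z_s)/(Z_in + Z_s) = (-14.4 + j27.4)/(136 + j27.4), |Γ_s| = 0.224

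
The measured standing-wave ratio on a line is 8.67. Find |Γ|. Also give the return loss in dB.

|Γ| = (S − 1)/(S + 1) = (8.67 − 1)/(8.67 + 1) = 7.67/9.67
RL = −20·log₁₀|Γ| = −20·log₁₀(0.793)

|Γ| ≈ 0.793; return loss ≈ 2.01 dB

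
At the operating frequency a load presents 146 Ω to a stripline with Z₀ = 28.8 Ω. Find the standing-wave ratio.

VSWR ≈ 5.07

Γ = (146 − 28.8)/(146 + 28.8) = 0.67
VSWR = (1 + 0.67)/(1 − 0.67)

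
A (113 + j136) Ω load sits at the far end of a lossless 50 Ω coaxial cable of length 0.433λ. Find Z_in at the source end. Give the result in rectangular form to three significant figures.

βl = 2π × 0.433 = 156°
tan(βl) = tan(156°) = -0.448
Z_in = Z_0·(Z_L + jZ_0·tanβl)/(Z_0 + jZ_L·tanβl)
     = 50·(113 + j114)/(111 − j50.6)

Z_in ≈ 22.8 + j61.6 Ω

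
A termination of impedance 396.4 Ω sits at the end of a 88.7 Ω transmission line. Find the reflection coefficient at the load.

Γ = (Z_L − Z_0)/(Z_L + Z_0) = (396.4 − 88.7)/(396.4 + 88.7) = 307.7/485.1

Γ = 0.634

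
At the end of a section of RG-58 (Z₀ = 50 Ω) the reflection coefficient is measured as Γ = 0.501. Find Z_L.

Z_L = Z_0·(1 + Γ)/(1 − Γ) = 50·(1.5)/(0.499)

Z_L ≈ 150 Ω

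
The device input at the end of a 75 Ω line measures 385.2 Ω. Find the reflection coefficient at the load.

Γ = (Z_L − Z_0)/(Z_L + Z_0) = (385.2 − 75)/(385.2 + 75) = 310.2/460.2

Γ = 0.674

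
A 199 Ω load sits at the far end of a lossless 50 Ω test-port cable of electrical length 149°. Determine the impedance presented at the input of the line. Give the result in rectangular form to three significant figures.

tan(βl) = tan(149°) = -0.601
Z_in = Z_0·(Z_L + jZ_0·tanβl)/(Z_0 + jZ_L·tanβl)
     = 50·(199 − j30)/(50 − j120)

Z_in ≈ 40.3 + j66.4 Ω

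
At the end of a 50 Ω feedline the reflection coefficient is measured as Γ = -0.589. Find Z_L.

Z_L = Z_0·(1 + Γ)/(1 − Γ) = 50·(0.411)/(1.59)

Z_L ≈ 12.9 Ω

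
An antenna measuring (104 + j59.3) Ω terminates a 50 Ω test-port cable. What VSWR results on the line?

VSWR ≈ 2.89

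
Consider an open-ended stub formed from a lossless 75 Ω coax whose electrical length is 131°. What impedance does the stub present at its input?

Z_in ≈ +j65.2 Ω

tan(βl) = -1.15
For an open-ended stub, Z_in = −jZ_0·cot(βl) = −jZ_0/tan(βl)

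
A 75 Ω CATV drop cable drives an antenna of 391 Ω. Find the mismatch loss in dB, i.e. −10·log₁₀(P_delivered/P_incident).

mismatch loss ≈ 2.67 dB

Γ = (391 − 75)/(391 + 75) = 0.678
|Γ|² = 0.46, so P_del/P_inc = 1 − |Γ|² = 0.54
ML = −10·log₁₀(1 − |Γ|²)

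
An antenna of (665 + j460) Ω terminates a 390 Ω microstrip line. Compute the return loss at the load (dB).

RL ≈ 6.64 dB

Γ = (275 + j460)/(1055 + j460), |Γ| = 0.466
RL = −20·log₁₀|Γ| = −20·log₁₀(0.466)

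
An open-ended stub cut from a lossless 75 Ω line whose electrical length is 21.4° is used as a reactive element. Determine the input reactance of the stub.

X_in ≈ -191 Ω (capacitive)

tan(βl) = 0.392
For an open-ended stub, Z_in = −jZ_0·cot(βl) = −jZ_0/tan(βl)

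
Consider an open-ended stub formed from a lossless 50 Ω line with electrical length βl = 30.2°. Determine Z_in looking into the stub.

tan(βl) = 0.582
For an open-ended stub, Z_in = −jZ_0·cot(βl) = −jZ_0/tan(βl)

Z_in ≈ −j85.9 Ω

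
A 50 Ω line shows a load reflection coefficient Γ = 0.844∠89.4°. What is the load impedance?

Z_L ≈ 8.49 + j49.8 Ω

Z_L = Z_0·(1 + Γ)/(1 − Γ) = 50·(1.01 + j0.844)/(0.991 − j0.844)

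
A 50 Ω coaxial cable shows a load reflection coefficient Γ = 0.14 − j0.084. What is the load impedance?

Z_L = Z_0·(1 + Γ)/(1 − Γ) = 50·(1.14 − j0.084)/(0.86 + j0.084)

Z_L ≈ 65.2 − j11.3 Ω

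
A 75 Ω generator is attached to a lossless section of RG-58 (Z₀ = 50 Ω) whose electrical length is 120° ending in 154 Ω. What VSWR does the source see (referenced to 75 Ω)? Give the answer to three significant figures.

VSWR ≈ 4.01

tan(βl) = -1.73
Z_in = Z_0·(Z_L + jZ_0·tanβl)/(Z_0 + jZ_L·tanβl) = 20.9 + j24.9 Ω
Γ_s = (Z_in − Z_s)/(Z_in + Z_s) = (-54.1 + j24.9)/(95.9 + j24.9), |Γ_s| = 0.601
VSWR = (1 + |Γ_s|)/(1 − |Γ_s|)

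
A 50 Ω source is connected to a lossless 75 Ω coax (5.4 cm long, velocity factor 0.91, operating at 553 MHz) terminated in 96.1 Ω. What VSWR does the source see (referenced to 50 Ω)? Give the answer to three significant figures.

λ = v/f = 0.91·c / 553 MHz = 0.494 m
βl = 2π·l/λ = 2π × 0.109 = 39.4°
tan(βl) = 0.821
Z_in = Z_0·(Z_L + jZ_0·tanβl)/(Z_0 + jZ_L·tanβl) = 76.4 − j18.8 Ω
Γ_s = (Z_in − Z_s)/(Z_in + Z_s) = (26.4 − j18.8)/(126 − j18.8), |Γ_s| = 0.253
VSWR = (1 + |Γ_s|)/(1 − |Γ_s|)

VSWR ≈ 1.68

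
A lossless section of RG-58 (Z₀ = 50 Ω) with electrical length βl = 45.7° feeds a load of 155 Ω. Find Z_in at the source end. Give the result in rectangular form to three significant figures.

Z_in ≈ 28.6 − j39.8 Ω

tan(βl) = tan(45.7°) = 1.02
Z_in = Z_0·(Z_L + jZ_0·tanβl)/(Z_0 + jZ_L·tanβl)
     = 50·(155 + j51.2)/(50 + j159)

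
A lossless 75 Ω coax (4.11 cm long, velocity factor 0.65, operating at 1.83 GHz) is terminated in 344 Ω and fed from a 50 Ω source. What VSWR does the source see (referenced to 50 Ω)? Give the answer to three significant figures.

λ = v/f = 0.65·c / 1.83 GHz = 0.107 m
βl = 2π·l/λ = 2π × 0.386 = 139°
tan(βl) = -0.874
Z_in = Z_0·(Z_L + jZ_0·tanβl)/(Z_0 + jZ_L·tanβl) = 35.6 + j77 Ω
Γ_s = (Z_in − Z_s)/(Z_in + Z_s) = (-14.4 + j77)/(85.6 + j77), |Γ_s| = 0.68
VSWR = (1 + |Γ_s|)/(1 − |Γ_s|)

VSWR ≈ 5.26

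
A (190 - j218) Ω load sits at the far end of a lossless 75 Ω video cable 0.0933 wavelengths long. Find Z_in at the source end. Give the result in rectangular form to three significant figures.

Z_in ≈ 24 − j71.2 Ω

βl = 2π × 0.0933 = 33.6°
tan(βl) = tan(33.6°) = 0.664
Z_in = Z_0·(Z_L + jZ_0·tanβl)/(Z_0 + jZ_L·tanβl)
     = 75·(190 − j168)/(220 + j126)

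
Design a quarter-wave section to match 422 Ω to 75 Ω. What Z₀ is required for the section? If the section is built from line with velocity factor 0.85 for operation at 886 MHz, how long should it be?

Z_qwt = √(Z_0·R_L) = √(75 × 422) = √31650
λ = 0.85·c/f = 0.288 m, so l = λ/4 = 0.072 m

Z_qwt ≈ 178 Ω; length ≈ 7.2 cm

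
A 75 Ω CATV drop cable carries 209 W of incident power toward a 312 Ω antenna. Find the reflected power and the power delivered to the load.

Γ = (312 − 75)/(312 + 75) = 0.612
|Γ|² = 0.375
P_refl = |Γ|²·P_inc = 78.4 W, P_del = (1 − |Γ|²)·P_inc = 131 W

P_reflected ≈ 78.4 W; P_delivered ≈ 131 W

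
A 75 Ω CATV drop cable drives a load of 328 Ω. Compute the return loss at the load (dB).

Γ = (328 − 75)/(328 + 75) = 0.628
RL = −20·log₁₀|Γ| = −20·log₁₀(0.628)

RL ≈ 4.04 dB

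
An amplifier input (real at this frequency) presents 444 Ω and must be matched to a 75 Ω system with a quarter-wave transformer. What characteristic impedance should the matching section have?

Z_qwt ≈ 182 Ω

Z_qwt = √(Z_0·R_L) = √(75 × 444) = √33300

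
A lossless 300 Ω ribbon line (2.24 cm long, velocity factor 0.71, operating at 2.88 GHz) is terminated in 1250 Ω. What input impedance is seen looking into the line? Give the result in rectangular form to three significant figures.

λ = v/f = 0.71·c / 2.88 GHz = 0.074 m
βl = 2π·l/λ = 2π × 0.303 = 109°
tan(βl) = tan(109°) = -2.9
Z_in = Z_0·(Z_L + jZ_0·tanβl)/(Z_0 + jZ_L·tanβl)
     = 300·(1250 − j870)/(300 − j3620)

Z_in ≈ 80 + j96.9 Ω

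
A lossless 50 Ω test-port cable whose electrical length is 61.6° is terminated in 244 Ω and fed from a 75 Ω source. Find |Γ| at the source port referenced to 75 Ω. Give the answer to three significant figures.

tan(βl) = 1.85
Z_in = Z_0·(Z_L + jZ_0·tanβl)/(Z_0 + jZ_L·tanβl) = 13.1 − j25.6 Ω
Γ_s = (Z_in − Z_s)/(Z_in + Z_s) = (-61.9 − j25.6)/(88.1 − j25.6), |Γ_s| = 0.73

|Γ| ≈ 0.73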